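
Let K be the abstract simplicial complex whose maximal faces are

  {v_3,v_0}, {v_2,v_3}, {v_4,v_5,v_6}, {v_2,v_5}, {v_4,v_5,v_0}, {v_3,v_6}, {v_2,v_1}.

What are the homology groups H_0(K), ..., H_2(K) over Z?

Order the vertices as v_0 < v_1 < v_2 < v_3 < v_4 < v_5 < v_6. Listing each simplex with vertices in this order, K has dimension 2 with simplices:

  0-simplices (7): [v_0], [v_1], [v_2], [v_3], [v_4], [v_5], [v_6]
  1-simplices (10): [v_0,v_3], [v_0,v_4], [v_0,v_5], [v_1,v_2], [v_2,v_3], [v_2,v_5], [v_3,v_6], [v_4,v_5], [v_4,v_6], [v_5,v_6]
  2-simplices (2): [v_0,v_4,v_5], [v_4,v_5,v_6]

giving chain groups C_0 ≅ Z^7, C_1 ≅ Z^10, C_2 ≅ Z^2.

∂_1: C_1 → C_0 is given by ∂[p,q] = [q] − [p]. For instance
  ∂[v_0,v_4] = [v_4] − [v_0].
The 7×10 boundary matrix has rank 6 and Smith normal form diag(1,1,1,1,1,1).

The boundary map ∂_2: C_2 → C_1 acts by ∂[p,q,r] = [q,r] − [p,r] + [p,q]. For instance
  ∂[v_4,v_5,v_6] = [v_5,v_6] − [v_4,v_6] + [v_4,v_5],
  ∂[v_0,v_4,v_5] = [v_4,v_5] − [v_0,v_5] + [v_0,v_4].
The 10×2 boundary matrix has rank 2 and Smith normal form diag(1,1).

Computing H_k = (kernel of ∂_k) / (image of ∂_{k+1}):

  H_0: rank C_0 − rank ∂_1 = 7 − 6 = 1, and the invariant factors of ∂_1 are all 1, so H_0 ≅ Z.
  H_1: rank ker ∂_1 − rank ∂_2 = (10 − 6) − 2 = 2, and the invariant factors of ∂_2 are all 1, so H_1 ≅ Z^2.
  H_2: rank ker ∂_2 − rank ∂_3 = (2 − 2) − 0 = 0, and there is no ∂_3, so H_2 ≅ 0.

As a check, the Euler characteristic is 7 − 10 + 2 = -1, which agrees with 1 − 2 + 0 = -1.

H_0 ≅ Z,  H_1 ≅ Z^2,  H_2 = 0.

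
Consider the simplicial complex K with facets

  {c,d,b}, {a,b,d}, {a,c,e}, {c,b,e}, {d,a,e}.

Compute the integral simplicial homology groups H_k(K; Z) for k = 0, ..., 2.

Fix the vertex order a < b < c < d < e and write every simplex with vertices in increasing order. Then dim K = 2 and the simplices of K are:

  0-simplices (5): a, b, c, d, e
  1-simplices (10): ab, ac, ad, ae, bc, bd, be, cd, ce, de
  2-simplices (5): abd, ace, ade, bcd, bce

Hence C_0 ≅ Z^5, C_1 ≅ Z^10, C_2 ≅ Z^5.

The boundary map ∂_1: C_1 → C_0 is given by ∂[p,q] = [q] − [p].
The 5×10 boundary matrix has rank 4 and Smith normal form diag(1,1,1,1).

∂_2: C_2 → C_1 sends each 2-simplex [p,q,r] to [q,r] − [p,r] + [p,q]. For instance
  ∂bcd = cd − bd + bc,
  ∂bce = ce − be + bc.
The 10×5 boundary matrix has rank 5 and Smith normal form diag(1,1,1,1,1).

Reading off H_k = ker ∂_k / im ∂_{k+1}:

  H_0: rank C_0 − rank ∂_1 = 5 − 4 = 1, and the invariant factors of ∂_1 are all 1, so H_0 = Z.
  H_1: rank ker ∂_1 − rank ∂_2 = (10 − 4) − 5 = 1, and the invariant factors of ∂_2 are all 1, so H_1 = Z.
  H_2: rank ker ∂_2 − rank ∂_3 = (5 − 5) − 0 = 0, and there is no ∂_3, so H_2 = 0.

H_0 ≅ Z,  H_1 ≅ Z,  H_2 = 0.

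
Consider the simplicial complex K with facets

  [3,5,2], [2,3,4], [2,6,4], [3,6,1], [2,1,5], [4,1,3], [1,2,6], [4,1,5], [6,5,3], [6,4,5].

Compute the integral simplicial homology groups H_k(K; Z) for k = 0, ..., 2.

H_0 ≅ Z,  H_1 ≅ Z/2,  H_2 = 0.

Fix the vertex order 1 < 2 < 3 < 4 < 5 < 6 and write every simplex with vertices in increasing order. Then dim K = 2 and the simplices of K are:

  0-simplices (6): [1], [2], [3], [4], [5], [6]
  1-simplices (15): [1,2], [1,3], [1,4], [1,5], [1,6], [2,3], [2,4], [2,5], [2,6], [3,4], [3,5], [3,6], [4,5], [4,6], [5,6]
  2-simplices (10): [1,2,5], [1,2,6], [1,3,4], [1,3,6], [1,4,5], [2,3,4], [2,3,5], [2,4,6], [3,5,6], [4,5,6]

so the chain groups are C_0 ≅ Z^6, C_1 ≅ Z^15, C_2 ≅ Z^10.

The boundary map ∂_1: C_1 → C_0 is given by ∂[p,q] = [q] − [p].
As a 6×15 matrix over Z this has rank 5, with invariant factors (1,1,1,1,1).

The boundary map ∂_2: C_2 → C_1 sends each 2-simplex [p,q,r] to [q,r] − [p,r] + [p,q]. For instance
  ∂[3,5,6] = [5,6] − [3,6] + [3,5],
  ∂[1,2,6] = [2,6] − [1,6] + [1,2].
This gives a 15×10 integer matrix of rank 10; reducing to Smith normal form yields diagonal entries (1,1,1,1,1,1,1,1,1,2).

Reading off H_k = ker ∂_k / im ∂_{k+1}:

  H_0: rank C_0 − rank ∂_1 = 6 − 5 = 1, and the invariant factors of ∂_1 are all 1, so H_0 = Z.
  H_1: rank ker ∂_1 − rank ∂_2 = (15 − 5) − 10 = 0, and ∂_2 has invariant factor 2 > 1, so H_1 = Z/2.
  H_2: rank ker ∂_2 − rank ∂_3 = (10 − 10) − 0 = 0, and there is no ∂_3, so H_2 = 0.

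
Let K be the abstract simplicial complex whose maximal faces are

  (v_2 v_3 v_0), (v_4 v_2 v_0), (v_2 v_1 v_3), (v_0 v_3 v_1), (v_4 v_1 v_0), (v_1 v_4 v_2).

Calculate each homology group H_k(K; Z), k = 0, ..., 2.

K has 5 vertices, 9 edges, 6 triangles.
rank ∂_0 = 0, rank ∂_1 = 4 ⇒ b_0 = 5 − 0 − 4 = 1; all invariant factors of ∂_1 are 1 so no torsion. So H_0 = Z.
rank ∂_1 = 4, rank ∂_2 = 5 ⇒ b_1 = 9 − 4 − 5 = 0; all invariant factors of ∂_2 are 1 so no torsion. So H_1 = 0.
rank ∂_2 = 5, rank ∂_3 = 0 ⇒ b_2 = 6 − 5 − 0 = 1. So H_2 = Z.

H_0 ≅ Z,  H_1 = 0,  H_2 ≅ Z.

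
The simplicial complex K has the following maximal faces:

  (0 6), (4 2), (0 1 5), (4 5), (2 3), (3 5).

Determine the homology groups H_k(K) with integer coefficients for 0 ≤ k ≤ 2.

H_0 ≅ Z,  H_1 ≅ Z,  H_2 = 0.

Fix the vertex order 0 < 1 < 2 < 3 < 4 < 5 < 6 and write every simplex with vertices in increasing order. Then dim K = 2 and the simplices of K are:

  0-simplices (7): [0], [1], [2], [3], [4], [5], [6]
  1-simplices (8): [0,1], [0,5], [0,6], [1,5], [2,3], [2,4], [3,5], [4,5]
  2-simplices (1): [0,1,5]

so the chain groups are C_0 ≅ Z^7, C_1 ≅ Z^8, C_2 ≅ Z^1.

∂_1: C_1 → C_0 is given by ∂[p,q] = [q] − [p].
The 7×8 boundary matrix has rank 6 and Smith normal form diag(1,1,1,1,1,1).

The boundary map ∂_2: C_2 → C_1 maps a triangle to the signed sum of its edges. For instance
  ∂[0,1,5] = [1,5] − [0,5] + [0,1].
This gives a 8×1 integer matrix of rank 1; reducing to Smith normal form yields diagonal entries (1).

Reading off H_k = ker ∂_k / im ∂_{k+1}:

  H_0: rank C_0 − rank ∂_1 = 7 − 6 = 1, and the invariant factors of ∂_1 are all 1, so H_0 ≅ Z.
  H_1: rank ker ∂_1 − rank ∂_2 = (8 − 6) − 1 = 1, and the invariant factors of ∂_2 are all 1, so H_1 ≅ Z.
  H_2: rank ker ∂_2 − rank ∂_3 = (1 − 1) − 0 = 0, and there is no ∂_3, so H_2 ≅ 0.

As a check, the Euler characteristic is 7 − 8 + 1 = 0, which agrees with 1 − 1 + 0 = 0.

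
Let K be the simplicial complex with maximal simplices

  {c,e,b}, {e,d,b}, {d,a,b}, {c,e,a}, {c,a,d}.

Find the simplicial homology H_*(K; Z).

H_0 ≅ Z,  H_1 ≅ Z,  H_2 = 0.

We work with the vertex ordering a < b < c < d < e. The simplices of K, each written with vertices in increasing order, are:

  0-simplices (5): a, b, c, d, e
  1-simplices (10): ab, ac, ad, ae, bc, bd, be, cd, ce, de
  2-simplices (5): abd, acd, ace, bce, bde

so the chain groups are C_0 ≅ Z^5, C_1 ≅ Z^10, C_2 ≅ Z^5.

Boundary ∂_1: C_1 → C_0 is given by ∂[p,q] = [q] − [p].
This gives a 5×10 integer matrix of rank 4; reducing to Smith normal form yields diagonal entries (1,1,1,1).

The boundary map ∂_2: C_2 → C_1 acts by ∂[p,q,r] = [q,r] − [p,r] + [p,q]. For instance
  ∂bde = de − be + bd,
  ∂ace = ce − ae + ac.
The 10×5 boundary matrix has rank 5 and Smith normal form diag(1,1,1,1,1).

Reading off H_k = ker ∂_k / im ∂_{k+1}:

  H_0: rank C_0 − rank ∂_1 = 5 − 4 = 1, and the invariant factors of ∂_1 are all 1, so H_0 = Z.
  H_1: rank ker ∂_1 − rank ∂_2 = (10 − 4) − 5 = 1, and the invariant factors of ∂_2 are all 1, so H_1 = Z.
  H_2: rank ker ∂_2 − rank ∂_3 = (5 − 5) − 0 = 0, and there is no ∂_3, so H_2 = 0.

As a check, the Euler characteristic is 5 − 10 + 5 = 0, which agrees with 1 − 1 + 0 = 0.
(K is a triangulation of the Möbius band.)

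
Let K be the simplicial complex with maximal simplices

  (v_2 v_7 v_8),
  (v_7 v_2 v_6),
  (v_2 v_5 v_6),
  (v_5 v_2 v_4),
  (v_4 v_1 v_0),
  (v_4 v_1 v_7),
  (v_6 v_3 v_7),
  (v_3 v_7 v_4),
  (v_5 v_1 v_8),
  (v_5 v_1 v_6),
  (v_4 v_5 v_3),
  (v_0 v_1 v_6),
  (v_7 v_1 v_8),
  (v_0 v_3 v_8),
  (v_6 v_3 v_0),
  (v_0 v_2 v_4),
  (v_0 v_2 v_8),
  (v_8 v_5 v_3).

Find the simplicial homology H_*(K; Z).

Take the total order v_0 < v_1 < v_2 < v_3 < v_4 < v_5 < v_6 < v_7 < v_8 on the vertex set. Then K (dimension 2) consists of the simplices:

  0-simplices (9): [v_0], [v_1], [v_2], [v_3], [v_4], [v_5], [v_6], [v_7], [v_8]
  1-simplices (27): (27 of them)
  2-simplices (18): (18 of them)

giving chain groups C_0 ≅ Z^9, C_1 ≅ Z^27, C_2 ≅ Z^18.

Boundary ∂_1: C_1 → C_0 is given by ∂[p,q] = [q] − [p]. For instance
  ∂[v_2,v_4] = [v_4] − [v_2].
This gives a 9×27 integer matrix of rank 8; reducing to Smith normal form yields diagonal entries (1,1,1,1,1,1,1,1).

Boundary ∂_2: C_2 → C_1 maps a triangle to the signed sum of its edges. For instance
  ∂[v_3,v_4,v_7] = [v_4,v_7] − [v_3,v_7] + [v_3,v_4],
  ∂[v_0,v_1,v_6] = [v_1,v_6] − [v_0,v_6] + [v_0,v_1].
This gives a 27×18 integer matrix of rank 17; reducing to Smith normal form yields diagonal entries (1,1,1,1,1,1,1,1,1,1,1,1,1,1,1,1,1).

Computing H_k = (kernel of ∂_k) / (image of ∂_{k+1}):

  H_0: rank C_0 − rank ∂_1 = 9 − 8 = 1, and the invariant factors of ∂_1 are all 1, so H_0 ≅ Z.
  H_1: rank ker ∂_1 − rank ∂_2 = (27 − 8) − 17 = 2, and the invariant factors of ∂_2 are all 1, so H_1 ≅ Z^2.
  H_2: rank ker ∂_2 − rank ∂_3 = (18 − 17) − 0 = 1, and there is no ∂_3, so H_2 ≅ Z.

(K is a triangulation of the torus T^2.)

H_0 = Z,  H_1 = Z^2,  H_2 = Z.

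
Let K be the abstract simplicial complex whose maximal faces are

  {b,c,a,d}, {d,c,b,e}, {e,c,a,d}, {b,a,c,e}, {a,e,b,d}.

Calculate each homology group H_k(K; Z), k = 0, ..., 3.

Fix the vertex order a < b < c < d < e and write every simplex with vertices in increasing order. Then dim K = 3 and the simplices of K are:

  0-simplices (5): a, b, c, d, e
  1-simplices (10): ab, ac, ad, ae, bc, bd, be, cd, ce, de
  2-simplices (10): abc, abd, abe, acd, ace, ade, bcd, bce, bde, cde
  3-simplices (5): abcd, abce, abde, acde, bcde

giving chain groups C_0 ≅ Z^5, C_1 ≅ Z^10, C_2 ≅ Z^10, C_3 ≅ Z^5.

Boundary ∂_1: C_1 → C_0 maps an edge to its endpoints' difference, ∂[p,q] = q − p.
The resulting 5×10 matrix has rank 4, and its Smith normal form has invariant factors (1,1,1,1).

The boundary map ∂_2: C_2 → C_1 acts by ∂[p,q,r] = [q,r] − [p,r] + [p,q]. For instance
  ∂abc = bc − ac + ab,
  ∂ace = ce − ae + ac.
As a 10×10 matrix over Z this has rank 6, with invariant factors (1,1,1,1,1,1).

∂_3: C_3 → C_2 sends each 3-simplex σ to the alternating sum Σ_i (−1)^i (σ with its i-th vertex removed). For instance
  ∂abcd = bcd − acd + abd − abc,
  ∂abde = bde − ade + abe − abd.
The resulting 10×5 matrix has rank 4, and its Smith normal form has invariant factors (1,1,1,1).

Now H_k = ker ∂_k / im ∂_{k+1}, so:

  H_0: rank C_0 − rank ∂_1 = 5 − 4 = 1, and the invariant factors of ∂_1 are all 1, so H_0 = Z.
  H_1: rank ker ∂_1 − rank ∂_2 = (10 − 4) − 6 = 0, and the invariant factors of ∂_2 are all 1, so H_1 = 0.
  H_2: rank ker ∂_2 − rank ∂_3 = (10 − 6) − 4 = 0, and the invariant factors of ∂_3 are all 1, so H_2 = 0.
  H_3: rank ker ∂_3 − rank ∂_4 = (5 − 4) − 0 = 1, and there is no ∂_4, so H_3 = Z.

H_0 ≅ Z,  H_1 = 0,  H_2 = 0,  H_3 ≅ Z.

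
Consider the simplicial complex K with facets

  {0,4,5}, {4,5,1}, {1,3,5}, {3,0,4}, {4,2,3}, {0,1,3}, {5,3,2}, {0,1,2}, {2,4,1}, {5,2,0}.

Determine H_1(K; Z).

K has 6 vertices, 15 edges, 10 triangles.
rank ∂_1 = 5, rank ∂_2 = 10 ⇒ b_1 = 15 − 5 − 10 = 0; ∂_2 has invariant factor(s) [2] giving torsion. So H_1 = Z/2.

H_1 = Z/2.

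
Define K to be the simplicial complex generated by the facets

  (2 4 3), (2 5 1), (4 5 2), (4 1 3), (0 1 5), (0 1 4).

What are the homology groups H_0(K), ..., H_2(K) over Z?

We work with the vertex ordering 0 < 1 < 2 < 3 < 4 < 5. The simplices of K, each written with vertices in increasing order, are:

  0-simplices (6): [0], [1], [2], [3], [4], [5]
  1-simplices (12): [0,1], [0,4], [0,5], [1,2], [1,3], [1,4], [1,5], [2,3], [2,4], [2,5], [3,4], [4,5]
  2-simplices (6): [0,1,4], [0,1,5], [1,2,5], [1,3,4], [2,3,4], [2,4,5]

giving chain groups C_0 ≅ Z^6, C_1 ≅ Z^12, C_2 ≅ Z^6.

∂_1: C_1 → C_0 is given by ∂[p,q] = [q] − [p].
As a 6×12 matrix over Z this has rank 5, with invariant factors (1,1,1,1,1).

∂_2: C_2 → C_1 acts by ∂[p,q,r] = [q,r] − [p,r] + [p,q]. For instance
  ∂[2,3,4] = [3,4] − [2,4] + [2,3],
  ∂[0,1,5] = [1,5] − [0,5] + [0,1].
The 12×6 boundary matrix has rank 6 and Smith normal form diag(1,1,1,1,1,1).

Computing H_k = (kernel of ∂_k) / (image of ∂_{k+1}):

  H_0: rank C_0 − rank ∂_1 = 6 − 5 = 1, and the invariant factors of ∂_1 are all 1, so H_0 = Z.
  H_1: rank ker ∂_1 − rank ∂_2 = (12 − 5) − 6 = 1, and the invariant factors of ∂_2 are all 1, so H_1 = Z.
  H_2: rank ker ∂_2 − rank ∂_3 = (6 − 6) − 0 = 0, and there is no ∂_3, so H_2 = 0.

H_0 ≅ Z,  H_1 ≅ Z,  H_2 = 0.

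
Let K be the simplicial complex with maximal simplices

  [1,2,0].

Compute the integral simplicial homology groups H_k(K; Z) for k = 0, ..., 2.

H_0 ≅ Z,  H_1 = 0,  H_2 = 0.

Fix the vertex order 0 < 1 < 2 and write every simplex with vertices in increasing order. Then dim K = 2 and the simplices of K are:

  0-simplices (3): [0], [1], [2]
  1-simplices (3): [0,1], [0,2], [1,2]
  2-simplices (1): [0,1,2]

giving chain groups C_0 ≅ Z^3, C_1 ≅ Z^3, C_2 ≅ Z^1.

Boundary ∂_1: C_1 → C_0 maps an edge to its endpoints' difference, ∂[p,q] = q − p.
The 3×3 boundary matrix has rank 2 and Smith normal form diag(1,1).

The boundary map ∂_2: C_2 → C_1 sends each 2-simplex [p,q,r] to [q,r] − [p,r] + [p,q]. For instance
  ∂[0,1,2] = [1,2] − [0,2] + [0,1].
The resulting 3×1 matrix has rank 1, and its Smith normal form has invariant factors (1).

Computing H_k = (kernel of ∂_k) / (image of ∂_{k+1}):

  H_0: rank C_0 − rank ∂_1 = 3 − 2 = 1, and the invariant factors of ∂_1 are all 1, so H_0 ≅ Z.
  H_1: rank ker ∂_1 − rank ∂_2 = (3 − 2) − 1 = 0, and the invariant factors of ∂_2 are all 1, so H_1 ≅ 0.
  H_2: rank ker ∂_2 − rank ∂_3 = (1 − 1) − 0 = 0, and there is no ∂_3, so H_2 ≅ 0.

As a check, the Euler characteristic is 3 − 3 + 1 = 1, which agrees with 1 − 0 + 0 = 1.
(K is a triangulation of the 2-simplex.)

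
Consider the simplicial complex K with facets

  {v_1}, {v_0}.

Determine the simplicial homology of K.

H_0 = Z^2.

Take the total order v_0 < v_1 on the vertex set. Then K (dimension 0) consists of the simplices:

  0-simplices (2): [v_0], [v_1]

giving chain groups C_0 ≅ Z^2.

Computing H_k = (kernel of ∂_k) / (image of ∂_{k+1}):

  H_0: rank C_0 − rank ∂_1 = 2 − 0 = 2, and there is no ∂_1, so H_0 = Z^2.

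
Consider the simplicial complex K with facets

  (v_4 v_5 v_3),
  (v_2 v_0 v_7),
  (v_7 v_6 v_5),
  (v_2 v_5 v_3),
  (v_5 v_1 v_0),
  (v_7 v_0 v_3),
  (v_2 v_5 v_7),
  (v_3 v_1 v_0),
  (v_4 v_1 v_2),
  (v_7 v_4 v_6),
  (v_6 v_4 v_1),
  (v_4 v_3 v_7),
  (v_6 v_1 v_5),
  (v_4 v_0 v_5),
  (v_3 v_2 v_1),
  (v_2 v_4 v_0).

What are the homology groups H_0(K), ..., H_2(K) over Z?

Fix the vertex order v_0 < v_1 < v_2 < v_3 < v_4 < v_5 < v_6 < v_7 and write every simplex with vertices in increasing order. Then dim K = 2 and the simplices of K are:

  0-simplices (8): [v_0], [v_1], [v_2], [v_3], [v_4], [v_5], [v_6], [v_7]
  1-simplices (24): (24 of them)
  2-simplices (16): (16 of them)

so the chain groups are C_0 ≅ Z^8, C_1 ≅ Z^24, C_2 ≅ Z^16.

The boundary map ∂_1: C_1 → C_0 is given by ∂[p,q] = [q] − [p].
The 8×24 boundary matrix has rank 7 and Smith normal form diag(1,1,1,1,1,1,1).

∂_2: C_2 → C_1 acts by ∂[p,q,r] = [q,r] − [p,r] + [p,q]. For instance
  ∂[v_0,v_2,v_4] = [v_2,v_4] − [v_0,v_4] + [v_0,v_2],
  ∂[v_0,v_3,v_7] = [v_3,v_7] − [v_0,v_7] + [v_0,v_3].
The 24×16 boundary matrix has rank 15 and Smith normal form diag(1,1,1,1,1,1,1,1,1,1,1,1,1,1,1).

From H_k ≅ ker(∂_k) / im(∂_{k+1}) we obtain:

  H_0: rank C_0 − rank ∂_1 = 8 − 7 = 1, and the invariant factors of ∂_1 are all 1, so H_0 = Z.
  H_1: rank ker ∂_1 − rank ∂_2 = (24 − 7) − 15 = 2, and the invariant factors of ∂_2 are all 1, so H_1 = Z^2.
  H_2: rank ker ∂_2 − rank ∂_3 = (16 − 15) − 0 = 1, and there is no ∂_3, so H_2 = Z.

H_0 ≅ Z,  H_1 ≅ Z^2,  H_2 ≅ Z.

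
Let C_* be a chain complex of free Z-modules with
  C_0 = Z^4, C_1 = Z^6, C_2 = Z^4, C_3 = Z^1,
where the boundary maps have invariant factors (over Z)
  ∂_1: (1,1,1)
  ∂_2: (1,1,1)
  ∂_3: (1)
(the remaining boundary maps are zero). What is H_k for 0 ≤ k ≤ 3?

H_0: b_0 = 4 − 0 − 3 = 1; torsion from ∂_1 factors > 1: none. So H_0 ≅ Z.
H_1: b_1 = 6 − 3 − 3 = 0; torsion from ∂_2 factors > 1: none. So H_1 ≅ 0.
H_2: b_2 = 4 − 3 − 1 = 0; torsion from ∂_3 factors > 1: none. So H_2 ≅ 0.
H_3: b_3 = 1 − 1 − 0 = 0; torsion from ∂_4 factors > 1: none. So H_3 ≅ 0.

H_0 ≅ Z,  H_1 = 0,  H_2 = 0,  H_3 = 0.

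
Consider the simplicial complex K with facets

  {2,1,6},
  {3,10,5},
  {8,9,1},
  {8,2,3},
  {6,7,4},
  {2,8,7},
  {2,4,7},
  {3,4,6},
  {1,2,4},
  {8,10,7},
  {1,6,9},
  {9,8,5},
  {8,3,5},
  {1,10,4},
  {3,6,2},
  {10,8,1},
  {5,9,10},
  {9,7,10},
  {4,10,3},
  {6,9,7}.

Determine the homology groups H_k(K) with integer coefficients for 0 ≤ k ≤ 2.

H_0 = Z,  H_1 = Z ⊕ Z/2,  H_2 = 0.

Order the vertices as 1 < 2 < 3 < 4 < 5 < 6 < 7 < 8 < 9 < 10. Listing each simplex with vertices in this order, K has dimension 2 with simplices:

  0-simplices (10): [1], [2], [3], [4], [5], [6], [7], [8], [9], [10]
  1-simplices (30): (30 of them)
  2-simplices (20): (20 of them)

Hence C_0 ≅ Z^10, C_1 ≅ Z^30, C_2 ≅ Z^20.

Boundary ∂_1: C_1 → C_0 is given by ∂[p,q] = [q] − [p].
This gives a 10×30 integer matrix of rank 9; reducing to Smith normal form yields diagonal entries (1,1,1,1,1,1,1,1,1).

The boundary map ∂_2: C_2 → C_1 maps a triangle to the signed sum of its edges. For instance
  ∂[6,7,9] = [7,9] − [6,9] + [6,7],
  ∂[4,6,7] = [6,7] − [4,7] + [4,6].
The resulting 30×20 matrix has rank 20, and its Smith normal form has invariant factors (1,1,1,1,1,1,1,1,1,1,1,1,1,1,1,1,1,1,1,2).

Now H_k = ker ∂_k / im ∂_{k+1}, so:

  H_0: rank C_0 − rank ∂_1 = 10 − 9 = 1, and the invariant factors of ∂_1 are all 1, so H_0 = Z.
  H_1: rank ker ∂_1 − rank ∂_2 = (30 − 9) − 20 = 1, and ∂_2 has invariant factor 2 > 1, so H_1 = Z ⊕ Z/2.
  H_2: rank ker ∂_2 − rank ∂_3 = (20 − 20) − 0 = 0, and there is no ∂_3, so H_2 = 0.

As a check, the Euler characteristic is 10 − 30 + 20 = 0, which agrees with 1 − 1 + 0 = 0.
(K is a triangulation of the Klein bottle.)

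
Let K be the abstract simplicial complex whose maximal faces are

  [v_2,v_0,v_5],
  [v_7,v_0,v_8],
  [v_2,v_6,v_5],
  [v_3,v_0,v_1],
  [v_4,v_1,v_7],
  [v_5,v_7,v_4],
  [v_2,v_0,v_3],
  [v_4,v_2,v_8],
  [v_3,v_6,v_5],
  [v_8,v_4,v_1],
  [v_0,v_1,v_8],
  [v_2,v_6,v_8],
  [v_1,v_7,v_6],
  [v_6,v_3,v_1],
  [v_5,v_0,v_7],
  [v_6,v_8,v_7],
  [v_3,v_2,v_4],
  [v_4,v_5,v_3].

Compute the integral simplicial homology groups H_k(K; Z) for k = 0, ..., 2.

H_0 = Z,  H_1 = Z ⊕ Z/2Z,  H_2 = 0.

Take the total order v_0 < v_1 < v_2 < v_3 < v_4 < v_5 < v_6 < v_7 < v_8 on the vertex set. Then K (dimension 2) consists of the simplices:

  0-simplices (9): [v_0], [v_1], [v_2], [v_3], [v_4], [v_5], [v_6], [v_7], [v_8]
  1-simplices (27): (27 of them)
  2-simplices (18): (18 of them)

so the chain groups are C_0 ≅ Z^9, C_1 ≅ Z^27, C_2 ≅ Z^18.

∂_1: C_1 → C_0 is given by ∂[p,q] = [q] − [p].
This gives a 9×27 integer matrix of rank 8; reducing to Smith normal form yields diagonal entries (1,1,1,1,1,1,1,1).

Boundary ∂_2: C_2 → C_1 acts by ∂[p,q,r] = [q,r] − [p,r] + [p,q]. For instance
  ∂[v_1,v_4,v_8] = [v_4,v_8] − [v_1,v_8] + [v_1,v_4],
  ∂[v_3,v_4,v_5] = [v_4,v_5] − [v_3,v_5] + [v_3,v_4].
As a 27×18 matrix over Z this has rank 18, with invariant factors (1,1,1,1,1,1,1,1,1,1,1,1,1,1,1,1,1,2).

Now H_k = ker ∂_k / im ∂_{k+1}, so:

  H_0: rank C_0 − rank ∂_1 = 9 − 8 = 1, and the invariant factors of ∂_1 are all 1, so H_0 ≅ Z.
  H_1: rank ker ∂_1 − rank ∂_2 = (27 − 8) − 18 = 1, and ∂_2 has invariant factor 2 > 1, so H_1 ≅ Z ⊕ Z/2Z.
  H_2: rank ker ∂_2 − rank ∂_3 = (18 − 18) − 0 = 0, and there is no ∂_3, so H_2 ≅ 0.

As a check, the Euler characteristic is 9 − 27 + 18 = 0, which agrees with 1 − 1 + 0 = 0.
(K is a triangulation of the Klein bottle.)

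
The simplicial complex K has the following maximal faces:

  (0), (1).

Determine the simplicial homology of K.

H_0 ≅ Z^2.

K has 2 vertices.
rank ∂_0 = 0, rank ∂_1 = 0 ⇒ b_0 = 2 − 0 − 0 = 2. So H_0 ≅ Z^2.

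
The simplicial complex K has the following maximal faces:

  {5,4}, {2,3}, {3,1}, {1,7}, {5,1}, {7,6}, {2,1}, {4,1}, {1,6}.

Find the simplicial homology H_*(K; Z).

H_0 ≅ Z,  H_1 ≅ Z^3.

Take the total order 1 < 2 < 3 < 4 < 5 < 6 < 7 on the vertex set. Then K (dimension 1) consists of the simplices:

  0-simplices (7): [1], [2], [3], [4], [5], [6], [7]
  1-simplices (9): [1,2], [1,3], [1,4], [1,5], [1,6], [1,7], [2,3], [4,5], [6,7]

giving chain groups C_0 ≅ Z^7, C_1 ≅ Z^9.

∂_1: C_1 → C_0 is given by ∂[p,q] = [q] − [p]. For instance
  ∂[2,3] = [3] − [2].
The resulting 7×9 matrix has rank 6, and its Smith normal form has invariant factors (1,1,1,1,1,1).

From H_k ≅ ker(∂_k) / im(∂_{k+1}) we obtain:

  H_0: rank C_0 − rank ∂_1 = 7 − 6 = 1, and the invariant factors of ∂_1 are all 1, so H_0 = Z.
  H_1: rank ker ∂_1 − rank ∂_2 = (9 − 6) − 0 = 3, and there is no ∂_2, so H_1 = Z^3.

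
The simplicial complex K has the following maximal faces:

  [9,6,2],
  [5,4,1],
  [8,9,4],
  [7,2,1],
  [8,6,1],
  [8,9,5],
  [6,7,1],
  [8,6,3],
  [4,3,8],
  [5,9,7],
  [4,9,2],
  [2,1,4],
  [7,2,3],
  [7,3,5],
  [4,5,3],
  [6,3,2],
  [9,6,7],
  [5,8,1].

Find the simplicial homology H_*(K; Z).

Fix the vertex order 1 < 2 < 3 < 4 < 5 < 6 < 7 < 8 < 9 and write every simplex with vertices in increasing order. Then dim K = 2 and the simplices of K are:

  0-simplices (9): [1], [2], [3], [4], [5], [6], [7], [8], [9]
  1-simplices (27): (27 of them)
  2-simplices (18): [1,2,4], [1,2,7], [1,4,5], [1,5,8], [1,6,7], [1,6,8], [2,3,6], [2,3,7], [2,4,9], [2,6,9], [3,4,5], [3,4,8], [3,5,7], [3,6,8], [4,8,9], [5,7,9], [5,8,9], [6,7,9]

Hence C_0 ≅ Z^9, C_1 ≅ Z^27, C_2 ≅ Z^18.

Boundary ∂_1: C_1 → C_0 sends each edge [p,q] (with p < q) to q − p.
The resulting 9×27 matrix has rank 8, and its Smith normal form has invariant factors (1,1,1,1,1,1,1,1).

Boundary ∂_2: C_2 → C_1 sends each 2-simplex [p,q,r] to [q,r] − [p,r] + [p,q]. For instance
  ∂[2,4,9] = [4,9] − [2,9] + [2,4],
  ∂[4,8,9] = [8,9] − [4,9] + [4,8].
This gives a 27×18 integer matrix of rank 18; reducing to Smith normal form yields diagonal entries (1,1,1,1,1,1,1,1,1,1,1,1,1,1,1,1,1,2).

From H_k ≅ ker(∂_k) / im(∂_{k+1}) we obtain:

  H_0: rank C_0 − rank ∂_1 = 9 − 8 = 1, and the invariant factors of ∂_1 are all 1, so H_0 ≅ Z.
  H_1: rank ker ∂_1 − rank ∂_2 = (27 − 8) − 18 = 1, and ∂_2 has invariant factor 2 > 1, so H_1 ≅ Z ⊕ Z/2.
  H_2: rank ker ∂_2 − rank ∂_3 = (18 − 18) − 0 = 0, and there is no ∂_3, so H_2 ≅ 0.

H_0 ≅ Z,  H_1 ≅ Z ⊕ Z/2,  H_2 = 0.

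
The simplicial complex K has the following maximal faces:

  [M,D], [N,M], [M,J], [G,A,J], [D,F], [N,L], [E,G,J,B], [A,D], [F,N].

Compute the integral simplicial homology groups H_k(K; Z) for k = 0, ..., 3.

K has 10 vertices, 15 edges, 5 triangles, 1 3-simplex.
rank ∂_0 = 0, rank ∂_1 = 9 ⇒ b_0 = 10 − 0 − 9 = 1; all invariant factors of ∂_1 are 1 so no torsion. So H_0 ≅ Z.
rank ∂_1 = 9, rank ∂_2 = 4 ⇒ b_1 = 15 − 9 − 4 = 2; all invariant factors of ∂_2 are 1 so no torsion. So H_1 ≅ Z^2.
rank ∂_2 = 4, rank ∂_3 = 1 ⇒ b_2 = 5 − 4 − 1 = 0; all invariant factors of ∂_3 are 1 so no torsion. So H_2 ≅ 0.
rank ∂_3 = 1, rank ∂_4 = 0 ⇒ b_3 = 1 − 1 − 0 = 0. So H_3 ≅ 0.

H_0 = Z,  H_1 = Z^2,  H_2 = 0,  H_3 = 0.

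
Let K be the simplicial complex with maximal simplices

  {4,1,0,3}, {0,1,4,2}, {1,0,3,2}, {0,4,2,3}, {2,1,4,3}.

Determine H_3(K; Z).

Order the vertices as 0 < 1 < 2 < 3 < 4. Listing each simplex with vertices in this order, K has dimension 3 with simplices:

  0-simplices (5): [0], [1], [2], [3], [4]
  1-simplices (10): [0,1], [0,2], [0,3], [0,4], [1,2], [1,3], [1,4], [2,3], [2,4], [3,4]
  2-simplices (10): [0,1,2], [0,1,3], [0,1,4], [0,2,3], [0,2,4], [0,3,4], [1,2,3], [1,2,4], [1,3,4], [2,3,4]
  3-simplices (5): [0,1,2,3], [0,1,2,4], [0,1,3,4], [0,2,3,4], [1,2,3,4]

giving chain groups C_0 ≅ Z^5, C_1 ≅ Z^10, C_2 ≅ Z^10, C_3 ≅ Z^5.

The boundary map ∂_1: C_1 → C_0 maps an edge to its endpoints' difference, ∂[p,q] = q − p. For instance
  ∂[3,4] = [4] − [3].
The resulting 5×10 matrix has rank 4, and its Smith normal form has invariant factors (1,1,1,1).

Boundary ∂_2: C_2 → C_1 maps a triangle to the signed sum of its edges. For instance
  ∂[1,2,4] = [2,4] − [1,4] + [1,2],
  ∂[0,1,2] = [1,2] − [0,2] + [0,1].
As a 10×10 matrix over Z this has rank 6, with invariant factors (1,1,1,1,1,1).

∂_3: C_3 → C_2 sends each 3-simplex σ to the alternating sum Σ_i (−1)^i (σ with its i-th vertex removed). For instance
  ∂[0,1,2,3] = [1,2,3] − [0,2,3] + [0,1,3] − [0,1,2],
  ∂[1,2,3,4] = [2,3,4] − [1,3,4] + [1,2,4] − [1,2,3].
As a 10×5 matrix over Z this has rank 4, with invariant factors (1,1,1,1).

Computing H_k = (kernel of ∂_k) / (image of ∂_{k+1}):

  H_3: rank ker ∂_3 − rank ∂_4 = (5 − 4) − 0 = 1, and there is no ∂_4, so H_3 = Z.

(K is a triangulation of the 3-sphere S^3.)

H_3 = Z.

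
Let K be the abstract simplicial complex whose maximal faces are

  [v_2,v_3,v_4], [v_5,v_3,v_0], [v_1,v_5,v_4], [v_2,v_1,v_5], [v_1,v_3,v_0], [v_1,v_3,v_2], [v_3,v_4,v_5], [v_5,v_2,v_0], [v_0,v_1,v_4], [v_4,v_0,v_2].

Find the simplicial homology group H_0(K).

H_0 = Z.

K has 6 vertices, 15 edges, 10 triangles.
rank ∂_0 = 0, rank ∂_1 = 5 ⇒ b_0 = 6 − 0 − 5 = 1; all invariant factors of ∂_1 are 1 so no torsion. So H_0 = Z.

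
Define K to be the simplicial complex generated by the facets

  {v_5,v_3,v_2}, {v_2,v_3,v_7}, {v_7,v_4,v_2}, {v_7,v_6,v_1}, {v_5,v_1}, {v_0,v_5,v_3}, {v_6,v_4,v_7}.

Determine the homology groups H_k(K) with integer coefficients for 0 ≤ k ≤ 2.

Order the vertices as v_0 < v_1 < v_2 < v_3 < v_4 < v_5 < v_6 < v_7. Listing each simplex with vertices in this order, K has dimension 2 with simplices:

  0-simplices (8): [v_0], [v_1], [v_2], [v_3], [v_4], [v_5], [v_6], [v_7]
  1-simplices (14): [v_0,v_3], [v_0,v_5], [v_1,v_5], [v_1,v_6], [v_1,v_7], [v_2,v_3], [v_2,v_4], [v_2,v_5], [v_2,v_7], [v_3,v_5], [v_3,v_7], [v_4,v_6], [v_4,v_7], [v_6,v_7]
  2-simplices (6): [v_0,v_3,v_5], [v_1,v_6,v_7], [v_2,v_3,v_5], [v_2,v_3,v_7], [v_2,v_4,v_7], [v_4,v_6,v_7]

Hence C_0 ≅ Z^8, C_1 ≅ Z^14, C_2 ≅ Z^6.

∂_1: C_1 → C_0 maps an edge to its endpoints' difference, ∂[p,q] = q − p. For instance
  ∂[v_0,v_3] = [v_3] − [v_0].
As a 8×14 matrix over Z this has rank 7, with invariant factors (1,1,1,1,1,1,1).

Boundary ∂_2: C_2 → C_1 sends each 2-simplex [p,q,r] to [q,r] − [p,r] + [p,q]. For instance
  ∂[v_2,v_3,v_5] = [v_3,v_5] − [v_2,v_5] + [v_2,v_3],
  ∂[v_0,v_3,v_5] = [v_3,v_5] − [v_0,v_5] + [v_0,v_3].
The resulting 14×6 matrix has rank 6, and its Smith normal form has invariant factors (1,1,1,1,1,1).

Reading off H_k = ker ∂_k / im ∂_{k+1}:

  H_0: rank C_0 − rank ∂_1 = 8 − 7 = 1, and the invariant factors of ∂_1 are all 1, so H_0 = Z.
  H_1: rank ker ∂_1 − rank ∂_2 = (14 − 7) − 6 = 1, and the invariant factors of ∂_2 are all 1, so H_1 = Z.
  H_2: rank ker ∂_2 − rank ∂_3 = (6 − 6) − 0 = 0, and there is no ∂_3, so H_2 = 0.

As a check, the Euler characteristic is 8 − 14 + 6 = 0, which agrees with 1 − 1 + 0 = 0.

H_0 = Z,  H_1 = Z,  H_2 = 0.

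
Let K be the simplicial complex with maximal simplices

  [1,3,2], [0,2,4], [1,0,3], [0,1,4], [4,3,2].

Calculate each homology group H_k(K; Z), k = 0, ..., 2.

Take the total order 0 < 1 < 2 < 3 < 4 on the vertex set. Then K (dimension 2) consists of the simplices:

  0-simplices (5): [0], [1], [2], [3], [4]
  1-simplices (10): [0,1], [0,2], [0,3], [0,4], [1,2], [1,3], [1,4], [2,3], [2,4], [3,4]
  2-simplices (5): [0,1,3], [0,1,4], [0,2,4], [1,2,3], [2,3,4]

giving chain groups C_0 ≅ Z^5, C_1 ≅ Z^10, C_2 ≅ Z^5.

The boundary map ∂_1: C_1 → C_0 maps an edge to its endpoints' difference, ∂[p,q] = q − p. For instance
  ∂[3,4] = [4] − [3].
The resulting 5×10 matrix has rank 4, and its Smith normal form has invariant factors (1,1,1,1).

Boundary ∂_2: C_2 → C_1 sends each 2-simplex [p,q,r] to [q,r] − [p,r] + [p,q]. For instance
  ∂[0,1,3] = [1,3] − [0,3] + [0,1],
  ∂[1,2,3] = [2,3] − [1,3] + [1,2].
This gives a 10×5 integer matrix of rank 5; reducing to Smith normal form yields diagonal entries (1,1,1,1,1).

Computing H_k = (kernel of ∂_k) / (image of ∂_{k+1}):

  H_0: rank C_0 − rank ∂_1 = 5 − 4 = 1, and the invariant factors of ∂_1 are all 1, so H_0 = Z.
  H_1: rank ker ∂_1 − rank ∂_2 = (10 − 4) − 5 = 1, and the invariant factors of ∂_2 are all 1, so H_1 = Z.
  H_2: rank ker ∂_2 − rank ∂_3 = (5 − 5) − 0 = 0, and there is no ∂_3, so H_2 = 0.

(K is a triangulation of the Möbius band.)

H_0 = Z,  H_1 = Z,  H_2 = 0.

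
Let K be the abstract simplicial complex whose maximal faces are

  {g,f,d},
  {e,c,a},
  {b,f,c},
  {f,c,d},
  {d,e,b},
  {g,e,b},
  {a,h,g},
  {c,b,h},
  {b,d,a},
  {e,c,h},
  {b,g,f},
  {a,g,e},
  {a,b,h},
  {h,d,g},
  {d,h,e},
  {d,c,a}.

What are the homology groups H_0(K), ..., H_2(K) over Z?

H_0 = Z,  H_1 = Z^2,  H_2 = Z.

K has 8 vertices, 24 edges, 16 triangles.
rank ∂_0 = 0, rank ∂_1 = 7 ⇒ b_0 = 8 − 0 − 7 = 1; all invariant factors of ∂_1 are 1 so no torsion. So H_0 = Z.
rank ∂_1 = 7, rank ∂_2 = 15 ⇒ b_1 = 24 − 7 − 15 = 2; all invariant factors of ∂_2 are 1 so no torsion. So H_1 = Z^2.
rank ∂_2 = 15, rank ∂_3 = 0 ⇒ b_2 = 16 − 15 − 0 = 1. So H_2 = Z.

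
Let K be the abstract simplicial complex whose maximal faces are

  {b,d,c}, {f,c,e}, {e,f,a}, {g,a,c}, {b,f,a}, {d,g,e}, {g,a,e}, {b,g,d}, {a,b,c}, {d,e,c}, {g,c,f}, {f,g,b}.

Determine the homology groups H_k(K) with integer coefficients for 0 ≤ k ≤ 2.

H_0 = Z,  H_1 = Z/2Z,  H_2 = 0.

Take the total order a < b < c < d < e < f < g on the vertex set. Then K (dimension 2) consists of the simplices:

  0-simplices (7): a, b, c, d, e, f, g
  1-simplices (18): ab, ac, ae, af, ag, bc, bd, bf, bg, cd, ce, cf, cg, de, dg, ef, eg, fg
  2-simplices (12): abc, abf, acg, aef, aeg, bcd, bdg, bfg, cde, cef, cfg, deg

giving chain groups C_0 ≅ Z^7, C_1 ≅ Z^18, C_2 ≅ Z^12.

Boundary ∂_1: C_1 → C_0 sends each edge [p,q] (with p < q) to q − p.
This gives a 7×18 integer matrix of rank 6; reducing to Smith normal form yields diagonal entries (1,1,1,1,1,1).

The boundary map ∂_2: C_2 → C_1 maps a triangle to the signed sum of its edges. For instance
  ∂cde = de − ce + cd,
  ∂cfg = fg − cg + cf.
This gives a 18×12 integer matrix of rank 12; reducing to Smith normal form yields diagonal entries (1,1,1,1,1,1,1,1,1,1,1,2).

Now H_k = ker ∂_k / im ∂_{k+1}, so:

  H_0: rank C_0 − rank ∂_1 = 7 − 6 = 1, and the invariant factors of ∂_1 are all 1, so H_0 = Z.
  H_1: rank ker ∂_1 − rank ∂_2 = (18 − 6) − 12 = 0, and ∂_2 has invariant factor 2 > 1, so H_1 = Z/2Z.
  H_2: rank ker ∂_2 − rank ∂_3 = (12 − 12) − 0 = 0, and there is no ∂_3, so H_2 = 0.

As a check, the Euler characteristic is 7 − 18 + 12 = 1, which agrees with 1 − 0 + 0 = 1.
(K is a triangulation of the real projective plane RP^2.)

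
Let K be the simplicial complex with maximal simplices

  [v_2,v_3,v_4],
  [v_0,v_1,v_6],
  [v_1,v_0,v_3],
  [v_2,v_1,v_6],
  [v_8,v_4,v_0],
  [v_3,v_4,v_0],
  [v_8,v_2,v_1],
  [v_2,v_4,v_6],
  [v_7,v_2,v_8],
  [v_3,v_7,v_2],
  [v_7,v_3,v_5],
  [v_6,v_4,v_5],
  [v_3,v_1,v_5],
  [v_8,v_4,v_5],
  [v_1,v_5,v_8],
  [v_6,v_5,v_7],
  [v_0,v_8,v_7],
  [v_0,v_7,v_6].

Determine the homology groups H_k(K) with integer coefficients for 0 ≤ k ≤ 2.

H_0 ≅ Z,  H_1 ≅ Z^2,  H_2 ≅ Z.

Order the vertices as v_0 < v_1 < v_2 < v_3 < v_4 < v_5 < v_6 < v_7 < v_8. Listing each simplex with vertices in this order, K has dimension 2 with simplices:

  0-simplices (9): [v_0], [v_1], [v_2], [v_3], [v_4], [v_5], [v_6], [v_7], [v_8]
  1-simplices (27): (27 of them)
  2-simplices (18): (18 of them)

Hence C_0 ≅ Z^9, C_1 ≅ Z^27, C_2 ≅ Z^18.

Boundary ∂_1: C_1 → C_0 sends each edge [p,q] (with p < q) to q − p. For instance
  ∂[v_3,v_7] = [v_7] − [v_3].
The resulting 9×27 matrix has rank 8, and its Smith normal form has invariant factors (1,1,1,1,1,1,1,1).

The boundary map ∂_2: C_2 → C_1 acts by ∂[p,q,r] = [q,r] − [p,r] + [p,q]. For instance
  ∂[v_2,v_7,v_8] = [v_7,v_8] − [v_2,v_8] + [v_2,v_7],
  ∂[v_0,v_1,v_6] = [v_1,v_6] − [v_0,v_6] + [v_0,v_1].
This gives a 27×18 integer matrix of rank 17; reducing to Smith normal form yields diagonal entries (1,1,1,1,1,1,1,1,1,1,1,1,1,1,1,1,1).

Reading off H_k = ker ∂_k / im ∂_{k+1}:

  H_0: rank C_0 − rank ∂_1 = 9 − 8 = 1, and the invariant factors of ∂_1 are all 1, so H_0 ≅ Z.
  H_1: rank ker ∂_1 − rank ∂_2 = (27 − 8) − 17 = 2, and the invariant factors of ∂_2 are all 1, so H_1 ≅ Z^2.
  H_2: rank ker ∂_2 − rank ∂_3 = (18 − 17) − 0 = 1, and there is no ∂_3, so H_2 ≅ Z.

As a check, the Euler characteristic is 9 − 27 + 18 = 0, which agrees with 1 − 2 + 1 = 0.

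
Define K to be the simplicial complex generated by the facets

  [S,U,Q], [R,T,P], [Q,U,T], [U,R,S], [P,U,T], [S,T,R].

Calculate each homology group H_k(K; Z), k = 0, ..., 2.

H_0 = Z,  H_1 = Z,  H_2 = 0.

Fix the vertex order P < Q < R < S < T < U and write every simplex with vertices in increasing order. Then dim K = 2 and the simplices of K are:

  0-simplices (6): P, Q, R, S, T, U
  1-simplices (12): PR, PT, PU, QS, QT, QU, RS, RT, RU, ST, SU, TU
  2-simplices (6): PRT, PTU, QSU, QTU, RST, RSU

giving chain groups C_0 ≅ Z^6, C_1 ≅ Z^12, C_2 ≅ Z^6.

∂_1: C_1 → C_0 is given by ∂[p,q] = [q] − [p]. For instance
  ∂RS = S − R.
This gives a 6×12 integer matrix of rank 5; reducing to Smith normal form yields diagonal entries (1,1,1,1,1).

∂_2: C_2 → C_1 acts by ∂[p,q,r] = [q,r] − [p,r] + [p,q]. For instance
  ∂PRT = RT − PT + PR,
  ∂PTU = TU − PU + PT.
The resulting 12×6 matrix has rank 6, and its Smith normal form has invariant factors (1,1,1,1,1,1).

Computing H_k = (kernel of ∂_k) / (image of ∂_{k+1}):

  H_0: rank C_0 − rank ∂_1 = 6 − 5 = 1, and the invariant factors of ∂_1 are all 1, so H_0 = Z.
  H_1: rank ker ∂_1 − rank ∂_2 = (12 − 5) − 6 = 1, and the invariant factors of ∂_2 are all 1, so H_1 = Z.
  H_2: rank ker ∂_2 − rank ∂_3 = (6 − 6) − 0 = 0, and there is no ∂_3, so H_2 = 0.

(K is a triangulation of the cylinder S^1 x I.)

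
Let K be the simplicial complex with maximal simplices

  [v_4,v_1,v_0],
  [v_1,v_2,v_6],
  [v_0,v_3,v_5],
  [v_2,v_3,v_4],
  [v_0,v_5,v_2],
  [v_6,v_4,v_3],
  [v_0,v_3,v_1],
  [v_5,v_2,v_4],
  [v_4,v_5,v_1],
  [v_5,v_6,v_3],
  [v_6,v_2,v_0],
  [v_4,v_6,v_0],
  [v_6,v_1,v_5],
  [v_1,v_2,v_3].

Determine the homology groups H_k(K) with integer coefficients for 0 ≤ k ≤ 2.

K has 7 vertices, 21 edges, 14 triangles.
rank ∂_0 = 0, rank ∂_1 = 6 ⇒ b_0 = 7 − 0 − 6 = 1; all invariant factors of ∂_1 are 1 so no torsion. So H_0 = Z.
rank ∂_1 = 6, rank ∂_2 = 13 ⇒ b_1 = 21 − 6 − 13 = 2; all invariant factors of ∂_2 are 1 so no torsion. So H_1 = Z^2.
rank ∂_2 = 13, rank ∂_3 = 0 ⇒ b_2 = 14 − 13 − 0 = 1. So H_2 = Z.

H_0 ≅ Z,  H_1 ≅ Z^2,  H_2 ≅ Z.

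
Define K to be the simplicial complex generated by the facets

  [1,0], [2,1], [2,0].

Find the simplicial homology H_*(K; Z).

H_0 = Z,  H_1 = Z.

K has 3 vertices, 3 edges.
rank ∂_0 = 0, rank ∂_1 = 2 ⇒ b_0 = 3 − 0 − 2 = 1; all invariant factors of ∂_1 are 1 so no torsion. So H_0 = Z.
rank ∂_1 = 2, rank ∂_2 = 0 ⇒ b_1 = 3 − 2 − 0 = 1. So H_1 = Z.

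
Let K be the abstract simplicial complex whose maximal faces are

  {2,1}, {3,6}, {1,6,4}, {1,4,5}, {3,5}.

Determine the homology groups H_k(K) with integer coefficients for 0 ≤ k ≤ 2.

Fix the vertex order 1 < 2 < 3 < 4 < 5 < 6 and write every simplex with vertices in increasing order. Then dim K = 2 and the simplices of K are:

  0-simplices (6): [1], [2], [3], [4], [5], [6]
  1-simplices (8): [1,2], [1,4], [1,5], [1,6], [3,5], [3,6], [4,5], [4,6]
  2-simplices (2): [1,4,5], [1,4,6]

Hence C_0 ≅ Z^6, C_1 ≅ Z^8, C_2 ≅ Z^2.

Boundary ∂_1: C_1 → C_0 is given by ∂[p,q] = [q] − [p].
The 6×8 boundary matrix has rank 5 and Smith normal form diag(1,1,1,1,1).

∂_2: C_2 → C_1 acts by ∂[p,q,r] = [q,r] − [p,r] + [p,q]. For instance
  ∂[1,4,5] = [4,5] − [1,5] + [1,4],
  ∂[1,4,6] = [4,6] − [1,6] + [1,4].
This gives a 8×2 integer matrix of rank 2; reducing to Smith normal form yields diagonal entries (1,1).

From H_k ≅ ker(∂_k) / im(∂_{k+1}) we obtain:

  H_0: rank C_0 − rank ∂_1 = 6 − 5 = 1, and the invariant factors of ∂_1 are all 1, so H_0 ≅ Z.
  H_1: rank ker ∂_1 − rank ∂_2 = (8 − 5) − 2 = 1, and the invariant factors of ∂_2 are all 1, so H_1 ≅ Z.
  H_2: rank ker ∂_2 − rank ∂_3 = (2 − 2) − 0 = 0, and there is no ∂_3, so H_2 ≅ 0.

H_0 = Z,  H_1 = Z,  H_2 = 0.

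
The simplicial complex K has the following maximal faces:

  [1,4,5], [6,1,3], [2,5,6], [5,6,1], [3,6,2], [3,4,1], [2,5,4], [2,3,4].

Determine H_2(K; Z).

H_2 ≅ Z.

Fix the vertex order 1 < 2 < 3 < 4 < 5 < 6 and write every simplex with vertices in increasing order. Then dim K = 2 and the simplices of K are:

  0-simplices (6): [1], [2], [3], [4], [5], [6]
  1-simplices (12): [1,3], [1,4], [1,5], [1,6], [2,3], [2,4], [2,5], [2,6], [3,4], [3,6], [4,5], [5,6]
  2-simplices (8): [1,3,4], [1,3,6], [1,4,5], [1,5,6], [2,3,4], [2,3,6], [2,4,5], [2,5,6]

giving chain groups C_0 ≅ Z^6, C_1 ≅ Z^12, C_2 ≅ Z^8.

∂_1: C_1 → C_0 is given by ∂[p,q] = [q] − [p]. For instance
  ∂[3,4] = [4] − [3].
The resulting 6×12 matrix has rank 5, and its Smith normal form has invariant factors (1,1,1,1,1).

Boundary ∂_2: C_2 → C_1 acts by ∂[p,q,r] = [q,r] − [p,r] + [p,q]. For instance
  ∂[1,4,5] = [4,5] − [1,5] + [1,4],
  ∂[1,3,6] = [3,6] − [1,6] + [1,3].
The resulting 12×8 matrix has rank 7, and its Smith normal form has invariant factors (1,1,1,1,1,1,1).

From H_k ≅ ker(∂_k) / im(∂_{k+1}) we obtain:

  H_2: rank ker ∂_2 − rank ∂_3 = (8 − 7) − 0 = 1, and there is no ∂_3, so H_2 ≅ Z.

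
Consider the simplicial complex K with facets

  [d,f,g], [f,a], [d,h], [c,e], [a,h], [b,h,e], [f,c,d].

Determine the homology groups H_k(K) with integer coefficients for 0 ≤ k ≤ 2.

Fix the vertex order a < b < c < d < e < f < g < h and write every simplex with vertices in increasing order. Then dim K = 2 and the simplices of K are:

  0-simplices (8): a, b, c, d, e, f, g, h
  1-simplices (12): af, ah, be, bh, cd, ce, cf, df, dg, dh, eh, fg
  2-simplices (3): beh, cdf, dfg

giving chain groups C_0 ≅ Z^8, C_1 ≅ Z^12, C_2 ≅ Z^3.

∂_1: C_1 → C_0 is given by ∂[p,q] = [q] − [p]. For instance
  ∂fg = g − f.
This gives a 8×12 integer matrix of rank 7; reducing to Smith normal form yields diagonal entries (1,1,1,1,1,1,1).

Boundary ∂_2: C_2 → C_1 acts by ∂[p,q,r] = [q,r] − [p,r] + [p,q]. For instance
  ∂beh = eh − bh + be,
  ∂dfg = fg − dg + df.
As a 12×3 matrix over Z this has rank 3, with invariant factors (1,1,1).

Now H_k = ker ∂_k / im ∂_{k+1}, so:

  H_0: rank C_0 − rank ∂_1 = 8 − 7 = 1, and the invariant factors of ∂_1 are all 1, so H_0 ≅ Z.
  H_1: rank ker ∂_1 − rank ∂_2 = (12 − 7) − 3 = 2, and the invariant factors of ∂_2 are all 1, so H_1 ≅ Z^2.
  H_2: rank ker ∂_2 − rank ∂_3 = (3 − 3) − 0 = 0, and there is no ∂_3, so H_2 ≅ 0.

As a check, the Euler characteristic is 8 − 12 + 3 = -1, which agrees with 1 − 2 + 0 = -1.

H_0 = Z,  H_1 = Z^2,  H_2 = 0.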